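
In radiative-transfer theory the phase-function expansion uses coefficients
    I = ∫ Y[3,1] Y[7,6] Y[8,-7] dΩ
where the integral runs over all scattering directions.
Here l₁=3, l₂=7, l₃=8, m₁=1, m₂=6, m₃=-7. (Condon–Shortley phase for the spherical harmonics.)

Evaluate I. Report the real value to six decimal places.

Rules hold: Σm=0, L=18 even, 4≤8≤10.
N = 7·15·17 = 1785
Δ = 2!·4!·12!/19! = 1/5290740
Racah Σ t=0..2: t=0:+1/7257600 t=1:−1/2073600 t=2:+1/7257600 = -1/4838400
⇒ 3j(3 7 8; 0 0 0)² = 252/20995, sgn -1
Racah Σ t=1..2: t=1:−1/2874009600 t=2:+1/1916006400 = 1/5748019200
⇒ 3j(3 7 8; 1 6 -7)² = 13/5814, sgn -1
4πI² = N·(3j₀)²·(3jₘ)² = 294/6137
I = +1·√(0.0479061/4π) = 0.06174342

0.061743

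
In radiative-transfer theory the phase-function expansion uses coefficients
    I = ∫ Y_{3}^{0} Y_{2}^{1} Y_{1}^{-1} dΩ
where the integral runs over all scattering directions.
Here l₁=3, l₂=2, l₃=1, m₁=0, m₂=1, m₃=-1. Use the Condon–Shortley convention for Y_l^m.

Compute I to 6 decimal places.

0.143048

Checks pass: Σm=0; 6 even; l₃=1∈[1,5].
(2·3+1)(2·2+1)(2·1+1) = 105
Δ: 4! 2! 0! / 7! → 1/105
sum: t=2:+1/4 = 1/4
3j²(3 2 1; 0 0 0) = Δ·Π!·Σ² = 3/35  (sign -1)
sum: t=3:−1/12 = -1/12
3j²(3 2 1; 0 1 -1) = Δ·Π!·Σ² = 1/35  (sign -1)
combine: 4πI² = 105·3/35·1/35 = 9/35
take √, sign +1: I = 0.14304817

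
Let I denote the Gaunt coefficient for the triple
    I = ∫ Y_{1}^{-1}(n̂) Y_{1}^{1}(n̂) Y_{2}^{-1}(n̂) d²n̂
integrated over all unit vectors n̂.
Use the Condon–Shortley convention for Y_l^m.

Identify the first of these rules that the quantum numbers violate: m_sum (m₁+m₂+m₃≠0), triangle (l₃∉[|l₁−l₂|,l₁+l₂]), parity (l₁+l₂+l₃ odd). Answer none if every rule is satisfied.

azimuthal sum: -1 + 1 − 1 = -1  ✗
0 ≤ 2 ≤ 2 (triangle on l)
L = 1 + 1 + 2 = 4 (even)

m_sum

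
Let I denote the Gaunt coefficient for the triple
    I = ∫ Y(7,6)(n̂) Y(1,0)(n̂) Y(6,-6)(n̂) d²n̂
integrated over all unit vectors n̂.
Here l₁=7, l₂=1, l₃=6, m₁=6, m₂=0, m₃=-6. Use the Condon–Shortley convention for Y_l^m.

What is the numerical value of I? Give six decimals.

m-sum 0 ✓  L=14 even ✓  6≤6≤8 ✓
Π(2lᵢ+1) = 15×3×13 = 585
triangle coeff Δ(7,1,6) = 1/1365
Σ_t [1,1]: t=1:−1/518400 = -1/518400
(3j)²=7/195 [(7 1 6; 0 0 0)], sign=-1
Σ_t [1,1]: t=1:−1/479001600 = -1/479001600
(3j)²=1/105 [(7 1 6; 6 0 -6)], sign=-1
⇒ 4πI² = 1/5
I = (+1)√(1/5/(4π)) = 0.12615663

0.126157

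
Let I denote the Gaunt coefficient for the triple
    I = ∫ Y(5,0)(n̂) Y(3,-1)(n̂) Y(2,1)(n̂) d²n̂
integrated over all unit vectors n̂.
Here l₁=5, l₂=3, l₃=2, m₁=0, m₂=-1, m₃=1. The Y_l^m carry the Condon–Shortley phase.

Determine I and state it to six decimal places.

0.169433

m-sum 0 ✓  L=10 even ✓  2≤2≤8 ✓
Π(2lᵢ+1) = 11×7×5 = 385
triangle coeff Δ(5,3,2) = 1/2310
Σ_t [3,3]: t=3:−1/144 = -1/144
(3j)²=10/231 [(5 3 2; 0 0 0)], sign=-1
Σ_t [2,2]: t=2:+1/288 = 1/288
(3j)²=5/231 [(5 3 2; 0 -1 1)], sign=-1
⇒ 4πI² = 250/693
I = (+1)√(250/693/(4π)) = 0.16943318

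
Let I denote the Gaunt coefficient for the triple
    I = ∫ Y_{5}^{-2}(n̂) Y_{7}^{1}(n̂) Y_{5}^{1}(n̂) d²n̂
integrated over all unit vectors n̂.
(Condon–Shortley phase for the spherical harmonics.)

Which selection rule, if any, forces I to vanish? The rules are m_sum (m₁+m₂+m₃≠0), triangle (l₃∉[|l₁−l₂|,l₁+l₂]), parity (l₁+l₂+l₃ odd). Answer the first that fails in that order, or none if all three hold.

parity

azimuthal sum: -2 + 1 + 1 = 0  ✓
2 ≤ 5 ≤ 12 (triangle on l)  ✓
L = 5 + 7 + 5 = 17 (odd)  ✗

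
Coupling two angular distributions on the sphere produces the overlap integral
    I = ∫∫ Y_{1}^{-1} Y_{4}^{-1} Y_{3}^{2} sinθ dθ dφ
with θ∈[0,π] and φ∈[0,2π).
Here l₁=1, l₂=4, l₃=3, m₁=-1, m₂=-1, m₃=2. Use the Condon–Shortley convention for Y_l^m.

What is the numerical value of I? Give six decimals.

-0.106622

Rules hold: Σm=0, L=8 even, 3≤3≤5.
N = 3·9·7 = 189
Δ = 2!·0!·6!/9! = 1/252
Racah Σ t=1..1: t=1:−1/36 = -1/36
⇒ 3j(1 4 3; 0 0 0)² = 4/63, sgn +1
Racah Σ t=2..2: t=2:+1/240 = 1/240
⇒ 3j(1 4 3; -1 -1 2)² = 1/84, sgn -1
4πI² = N·(3j₀)²·(3jₘ)² = 1/7
I = -1·√(0.142857/4π) = -0.10662181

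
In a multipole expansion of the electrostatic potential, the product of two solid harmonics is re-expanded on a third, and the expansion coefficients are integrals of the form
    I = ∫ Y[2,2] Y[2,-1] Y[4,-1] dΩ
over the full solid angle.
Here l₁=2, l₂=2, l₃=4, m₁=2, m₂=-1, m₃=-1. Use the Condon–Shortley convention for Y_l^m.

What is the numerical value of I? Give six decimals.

-0.090112

Rules hold: Σm=0, L=8 even, 0≤4≤4.
N = 5·5·9 = 225
Δ = 0!·4!·4!/9! = 1/630
Racah Σ t=0..0: t=0:+1/16 = 1/16
⇒ 3j(2 2 4; 0 0 0)² = 2/35, sgn +1
Racah Σ t=0..0: t=0:+1/144 = 1/144
⇒ 3j(2 2 4; 2 -1 -1)² = 1/126, sgn -1
4πI² = N·(3j₀)²·(3jₘ)² = 5/49
I = -1·√(0.102041/4π) = -0.09011188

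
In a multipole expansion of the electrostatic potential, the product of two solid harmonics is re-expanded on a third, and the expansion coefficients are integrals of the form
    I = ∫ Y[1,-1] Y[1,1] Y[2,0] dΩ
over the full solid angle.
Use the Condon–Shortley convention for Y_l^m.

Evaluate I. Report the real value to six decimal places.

0.126157

m-sum 0 ✓  L=4 even ✓  0≤2≤2 ✓
Π(2lᵢ+1) = 3×3×5 = 45
triangle coeff Δ(1,1,2) = 1/30
Σ_t [0,0]: t=0:+1/1 = 1/1
(3j)²=2/15 [(1 1 2; 0 0 0)], sign=+1
Σ_t [0,0]: t=0:+1/4 = 1/4
(3j)²=1/30 [(1 1 2; -1 1 0)], sign=+1
⇒ 4πI² = 1/5
I = (+1)√(1/5/(4π)) = 0.12615663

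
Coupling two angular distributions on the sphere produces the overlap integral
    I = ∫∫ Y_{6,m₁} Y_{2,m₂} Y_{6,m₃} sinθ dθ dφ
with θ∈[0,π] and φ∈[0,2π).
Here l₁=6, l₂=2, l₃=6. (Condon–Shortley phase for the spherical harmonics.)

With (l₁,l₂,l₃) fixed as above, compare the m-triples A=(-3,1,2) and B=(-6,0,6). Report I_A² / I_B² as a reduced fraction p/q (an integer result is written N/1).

Shared (l₁,l₂,l₃)=(6,2,6): N and (l;000)² cancel in I_A²/I_B².
A: Δ = 2!·10!·2!/15! = 1/90090; Racah Σ t=1..2: t=1:−1/161280 t=2:+1/60480 = 1/96768; ⇒ 3j(6 2 6; -3 1 2)² = 15/1001, sgn +1
B: Δ = 2!·10!·2!/15! = 1/90090; Racah Σ t=2..2: t=2:+1/14515200 = 1/14515200; ⇒ 3j(6 2 6; -6 0 6)² = 22/455, sgn +1
I_A²/I_B² = (15/1001)/(22/455) = 75/242

75/242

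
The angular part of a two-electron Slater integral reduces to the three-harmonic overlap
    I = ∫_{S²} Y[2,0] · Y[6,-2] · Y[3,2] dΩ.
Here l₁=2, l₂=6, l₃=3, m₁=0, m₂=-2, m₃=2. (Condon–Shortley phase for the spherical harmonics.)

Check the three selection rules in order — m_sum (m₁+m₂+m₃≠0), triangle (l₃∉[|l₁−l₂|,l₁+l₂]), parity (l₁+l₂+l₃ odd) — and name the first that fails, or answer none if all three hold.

triangle

m₁+m₂+m₃ = 0 − 2 + 2 = 0  ✓
triangle: |2−6|=4 ≤ l₃=3 ≤ 2+6=8  ✗
parity: l₁+l₂+l₃ = 11 is odd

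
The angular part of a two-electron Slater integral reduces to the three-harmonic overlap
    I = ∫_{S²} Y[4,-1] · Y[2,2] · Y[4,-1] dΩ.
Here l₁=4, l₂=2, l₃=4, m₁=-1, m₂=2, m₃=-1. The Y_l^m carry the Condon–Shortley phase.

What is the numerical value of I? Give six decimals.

Checks pass: Σm=0; 10 even; l₃=4∈[2,6].
(2·4+1)(2·2+1)(2·4+1) = 405
Δ: 2! 6! 2! / 11! → 1/13860
sum: t=0:+1/192 t=1:−1/36 t=2:+1/192 = -5/288
3j²(4 2 4; 0 0 0) = Δ·Π!·Σ² = 20/693  (sign -1)
sum: t=2:+1/144 = 1/144
3j²(4 2 4; -1 2 -1) = Δ·Π!·Σ² = 10/231  (sign -1)
combine: 4πI² = 405·20/693·10/231 = 3000/5929
take √, sign +1: I = 0.20066192

0.200662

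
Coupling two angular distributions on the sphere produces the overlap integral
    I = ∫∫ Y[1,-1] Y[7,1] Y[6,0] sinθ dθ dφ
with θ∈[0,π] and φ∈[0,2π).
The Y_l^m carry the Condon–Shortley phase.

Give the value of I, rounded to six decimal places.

-0.185147

m-sum 0 ✓  L=14 even ✓  6≤6≤8 ✓
Π(2lᵢ+1) = 3×15×13 = 585
triangle coeff Δ(1,7,6) = 1/1365
Σ_t [1,1]: t=1:−1/518400 = -1/518400
(3j)²=7/195 [(1 7 6; 0 0 0)], sign=-1
Σ_t [2,2]: t=2:+1/1036800 = 1/1036800
(3j)²=4/195 [(1 7 6; -1 1 0)], sign=+1
⇒ 4πI² = 28/65
I = (-1)√(28/65/(4π)) = -0.18514731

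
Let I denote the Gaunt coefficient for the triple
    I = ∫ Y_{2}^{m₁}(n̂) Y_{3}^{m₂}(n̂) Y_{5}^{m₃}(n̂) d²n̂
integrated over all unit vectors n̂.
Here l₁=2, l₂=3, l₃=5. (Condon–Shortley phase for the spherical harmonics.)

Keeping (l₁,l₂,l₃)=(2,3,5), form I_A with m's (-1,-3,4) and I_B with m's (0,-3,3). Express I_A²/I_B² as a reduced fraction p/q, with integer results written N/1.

3/1

Same 2,3,5: normalisation and zero-m 3j drop out of the ratio.
A: Δ: 0! 4! 6! / 11! → 1/2310; sum: t=0:+1/4320 = 1/4320; 3j²(2 3 5; -1 -3 4) = Δ·Π!·Σ² = 2/55  (sign -1)
B: Δ: 0! 4! 6! / 11! → 1/2310; sum: t=0:+1/2880 = 1/2880; 3j²(2 3 5; 0 -3 3) = Δ·Π!·Σ² = 2/165  (sign +1)
I_A²/I_B² = (2/55)/(2/165) = 3/1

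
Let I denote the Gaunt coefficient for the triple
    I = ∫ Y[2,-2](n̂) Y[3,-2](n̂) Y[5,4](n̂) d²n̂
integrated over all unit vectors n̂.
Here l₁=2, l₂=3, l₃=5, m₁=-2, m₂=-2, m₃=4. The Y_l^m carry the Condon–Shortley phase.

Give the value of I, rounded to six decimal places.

Checks pass: Σm=0; 10 even; l₃=5∈[1,5].
(2·2+1)(2·3+1)(2·5+1) = 385
Δ: 0! 4! 6! / 11! → 1/2310
sum: t=0:+1/144 = 1/144
3j²(2 3 5; 0 0 0) = Δ·Π!·Σ² = 10/231  (sign -1)
sum: t=0:+1/2880 = 1/2880
3j²(2 3 5; -2 -2 4) = Δ·Π!·Σ² = 3/55  (sign -1)
combine: 4πI² = 385·10/231·3/55 = 10/11
take √, sign +1: I = 0.26896683

0.268967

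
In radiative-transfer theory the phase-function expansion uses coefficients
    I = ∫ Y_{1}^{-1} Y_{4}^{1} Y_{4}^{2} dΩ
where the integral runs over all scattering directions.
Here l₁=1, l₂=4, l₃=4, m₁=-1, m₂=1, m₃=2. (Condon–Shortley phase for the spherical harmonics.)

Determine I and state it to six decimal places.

0.000000

-1 + 1 + 2 = 2 ≠ 0: azimuthal integral kills it; I = 0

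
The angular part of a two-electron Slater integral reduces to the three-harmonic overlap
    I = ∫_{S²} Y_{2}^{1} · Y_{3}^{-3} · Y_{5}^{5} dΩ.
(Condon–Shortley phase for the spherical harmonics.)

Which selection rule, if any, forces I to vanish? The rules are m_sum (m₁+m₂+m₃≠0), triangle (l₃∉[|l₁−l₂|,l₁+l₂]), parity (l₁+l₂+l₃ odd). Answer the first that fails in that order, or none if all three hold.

m₁+m₂+m₃ = 1 − 3 + 5 = 3  ✗
triangle: |2−3|=1 ≤ l₃=5 ≤ 2+3=5
parity: l₁+l₂+l₃ = 10 is even

m_sum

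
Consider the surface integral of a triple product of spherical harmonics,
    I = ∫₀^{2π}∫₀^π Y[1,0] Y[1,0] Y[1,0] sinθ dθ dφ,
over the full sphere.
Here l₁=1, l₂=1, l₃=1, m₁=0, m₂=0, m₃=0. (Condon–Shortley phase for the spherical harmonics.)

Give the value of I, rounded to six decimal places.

0.000000

l₁+l₂+l₃=3 is odd: 3j(l;000)=0 ⇒ I=0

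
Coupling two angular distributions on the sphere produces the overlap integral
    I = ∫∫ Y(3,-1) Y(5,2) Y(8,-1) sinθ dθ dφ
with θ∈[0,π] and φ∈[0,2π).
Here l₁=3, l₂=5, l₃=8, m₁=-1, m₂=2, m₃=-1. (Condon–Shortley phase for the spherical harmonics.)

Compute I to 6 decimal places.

-0.149027

Checks pass: Σm=0; 16 even; l₃=8∈[2,8].
(2·3+1)(2·5+1)(2·8+1) = 1309
Δ: 0! 6! 10! / 17! → 1/136136
sum: t=0:+1/518400 = 1/518400
3j²(3 5 8; 0 0 0) = Δ·Π!·Σ² = 56/2431  (sign +1)
sum: t=0:+1/1451520 = 1/1451520
3j²(3 5 8; -1 2 -1) = Δ·Π!·Σ² = 45/4862  (sign -1)
combine: 4πI² = 1309·56/2431·45/4862 = 8820/31603
take √, sign -1: I = -0.14902708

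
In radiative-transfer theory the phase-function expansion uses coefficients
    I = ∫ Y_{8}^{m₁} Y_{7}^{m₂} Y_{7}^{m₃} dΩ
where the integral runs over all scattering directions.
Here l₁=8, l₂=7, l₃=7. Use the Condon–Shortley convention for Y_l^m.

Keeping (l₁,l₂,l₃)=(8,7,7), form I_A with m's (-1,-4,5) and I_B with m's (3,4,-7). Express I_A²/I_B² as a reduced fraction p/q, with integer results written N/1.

l's match ⇒ only the (l;m) 3-j factors differ between A and B.
A: triangle coeff Δ(8,7,7) = 1/22086194130; Σ_t [1,3]: t=1:−1/9754214400 t=2:+1/870912000 t=3:−1/746496000 = -43/146313216000; (3j)²=5547/3380195 [(8 7 7; -1 -4 5)], sign=-1
B: triangle coeff Δ(8,7,7) = 1/22086194130; Σ_t [5,5]: t=5:−1/20901888000 = -1/20901888000; (3j)²=77/7429 [(8 7 7; 3 4 -7)], sign=-1
I_A²/I_B² = (5547/3380195)/(77/7429) = 5547/35035

5547/35035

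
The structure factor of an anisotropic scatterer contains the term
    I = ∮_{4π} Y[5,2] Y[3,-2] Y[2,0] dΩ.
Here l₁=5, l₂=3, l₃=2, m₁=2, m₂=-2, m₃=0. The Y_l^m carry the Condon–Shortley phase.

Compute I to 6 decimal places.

0.190188

Rules hold: Σm=0, L=10 even, 2≤2≤8.
N = 11·7·5 = 385
Δ = 6!·4!·0!/11! = 1/2310
Racah Σ t=3..3: t=3:−1/144 = -1/144
⇒ 3j(5 3 2; 0 0 0)² = 10/231, sgn -1
Racah Σ t=1..1: t=1:−1/480 = -1/480
⇒ 3j(5 3 2; 2 -2 0)² = 3/110, sgn -1
4πI² = N·(3j₀)²·(3jₘ)² = 5/11
I = +1·√(0.454545/4π) = 0.19018827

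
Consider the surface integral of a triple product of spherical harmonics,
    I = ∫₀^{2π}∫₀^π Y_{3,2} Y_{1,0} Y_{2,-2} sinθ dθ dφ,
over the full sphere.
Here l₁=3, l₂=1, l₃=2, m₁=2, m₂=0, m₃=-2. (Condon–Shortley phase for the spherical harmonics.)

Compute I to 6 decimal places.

0.184674

Rules hold: Σm=0, L=6 even, 2≤2≤4.
N = 7·3·5 = 105
Δ = 2!·4!·0!/7! = 1/105
Racah Σ t=1..1: t=1:−1/4 = -1/4
⇒ 3j(3 1 2; 0 0 0)² = 3/35, sgn -1
Racah Σ t=1..1: t=1:−1/24 = -1/24
⇒ 3j(3 1 2; 2 0 -2)² = 1/21, sgn -1
4πI² = N·(3j₀)²·(3jₘ)² = 3/7
I = +1·√(0.428571/4π) = 0.18467439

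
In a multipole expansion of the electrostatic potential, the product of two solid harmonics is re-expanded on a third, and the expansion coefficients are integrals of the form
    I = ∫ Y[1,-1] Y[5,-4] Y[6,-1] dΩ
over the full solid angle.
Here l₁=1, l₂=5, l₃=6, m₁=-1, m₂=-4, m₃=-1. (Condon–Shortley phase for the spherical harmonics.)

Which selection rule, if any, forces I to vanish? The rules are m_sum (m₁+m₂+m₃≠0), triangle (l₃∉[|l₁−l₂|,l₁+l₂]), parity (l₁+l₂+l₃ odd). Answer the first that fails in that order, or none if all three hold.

azimuthal sum: -1 − 4 − 1 = -6  ✗
4 ≤ 6 ≤ 6 (triangle on l)
L = 1 + 5 + 6 = 12 (even)

m_sum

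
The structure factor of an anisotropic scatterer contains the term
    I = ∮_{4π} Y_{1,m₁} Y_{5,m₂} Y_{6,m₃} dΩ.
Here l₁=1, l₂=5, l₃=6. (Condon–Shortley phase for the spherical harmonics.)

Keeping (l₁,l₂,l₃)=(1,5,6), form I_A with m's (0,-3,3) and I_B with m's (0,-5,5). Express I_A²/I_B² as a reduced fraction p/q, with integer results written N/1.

l's match ⇒ only the (l;m) 3-j factors differ between A and B.
A: triangle coeff Δ(1,5,6) = 1/858; Σ_t [0,0]: t=0:+1/80640 = 1/80640; (3j)²=9/286 [(1 5 6; 0 -3 3)], sign=-1
B: triangle coeff Δ(1,5,6) = 1/858; Σ_t [0,0]: t=0:+1/3628800 = 1/3628800; (3j)²=1/78 [(1 5 6; 0 -5 5)], sign=-1
I_A²/I_B² = (9/286)/(1/78) = 27/11

27/11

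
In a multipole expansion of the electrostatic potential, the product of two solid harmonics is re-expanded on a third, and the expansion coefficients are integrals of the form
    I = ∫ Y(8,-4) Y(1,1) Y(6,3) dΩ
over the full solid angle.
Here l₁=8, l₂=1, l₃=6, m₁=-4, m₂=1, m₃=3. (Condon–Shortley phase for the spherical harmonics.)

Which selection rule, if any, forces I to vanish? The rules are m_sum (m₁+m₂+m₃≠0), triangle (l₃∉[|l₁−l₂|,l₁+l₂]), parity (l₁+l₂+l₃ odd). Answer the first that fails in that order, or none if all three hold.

triangle

azimuthal sum: -4 + 1 + 3 = 0  ✓
7 ≤ 6 ≤ 9 (triangle on l)  ✗
L = 8 + 1 + 6 = 15 (odd)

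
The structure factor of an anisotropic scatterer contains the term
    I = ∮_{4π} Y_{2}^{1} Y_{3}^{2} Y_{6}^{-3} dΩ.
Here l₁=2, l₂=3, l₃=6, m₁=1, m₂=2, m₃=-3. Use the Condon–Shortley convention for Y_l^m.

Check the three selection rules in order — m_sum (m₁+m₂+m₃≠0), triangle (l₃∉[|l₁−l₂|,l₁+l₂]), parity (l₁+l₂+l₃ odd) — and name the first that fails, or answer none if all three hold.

Σmᵢ = 0  ✓
l₃∈[|l₁−l₂|,l₁+l₂]=[1,5], have l₃=6  ✗
Σlᵢ = 11 ⇒ odd

triangle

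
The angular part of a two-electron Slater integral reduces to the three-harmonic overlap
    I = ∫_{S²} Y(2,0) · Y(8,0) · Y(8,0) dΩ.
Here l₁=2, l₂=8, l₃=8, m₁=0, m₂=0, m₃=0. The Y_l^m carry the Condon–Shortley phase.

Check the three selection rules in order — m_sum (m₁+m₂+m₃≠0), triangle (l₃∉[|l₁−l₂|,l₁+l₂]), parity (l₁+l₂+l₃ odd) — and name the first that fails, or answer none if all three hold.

azimuthal sum: 0 + 0 + 0 = 0  ✓
6 ≤ 8 ≤ 10 (triangle on l)  ✓
L = 2 + 8 + 8 = 18 (even)  ✓

none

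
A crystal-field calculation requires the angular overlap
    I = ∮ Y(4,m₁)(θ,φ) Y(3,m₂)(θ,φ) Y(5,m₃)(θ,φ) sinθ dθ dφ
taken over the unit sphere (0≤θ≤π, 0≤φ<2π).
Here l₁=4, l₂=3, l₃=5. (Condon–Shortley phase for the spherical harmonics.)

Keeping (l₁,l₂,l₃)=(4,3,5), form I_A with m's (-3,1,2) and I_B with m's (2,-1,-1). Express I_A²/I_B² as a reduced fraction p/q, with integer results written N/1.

Shared (l₁,l₂,l₃)=(4,3,5): N and (l;000)² cancel in I_A²/I_B².
A: Δ = 2!·6!·4!/13! = 1/180180; Racah Σ t=1..2: t=1:−1/4320 t=2:+1/960 = 7/8640; ⇒ 3j(4 3 5; -3 1 2)² = 343/12870, sgn -1
B: Δ = 2!·6!·4!/13! = 1/180180; Racah Σ t=0..2: t=0:+1/384 t=1:−1/720 t=2:+1/34560 = 43/34560; ⇒ 3j(4 3 5; 2 -1 -1)² = 1849/180180, sgn +1
I_A²/I_B² = (343/12870)/(1849/180180) = 4802/1849

4802/1849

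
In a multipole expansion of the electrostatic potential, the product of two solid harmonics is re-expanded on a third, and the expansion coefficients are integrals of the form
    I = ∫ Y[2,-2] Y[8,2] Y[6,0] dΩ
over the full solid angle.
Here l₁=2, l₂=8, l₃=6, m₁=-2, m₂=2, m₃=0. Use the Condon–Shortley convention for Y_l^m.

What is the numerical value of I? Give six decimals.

Checks pass: Σm=0; 16 even; l₃=6∈[6,10].
(2·2+1)(2·8+1)(2·6+1) = 1105
Δ: 4! 0! 12! / 17! → 1/30940
sum: t=2:+1/2073600 = 1/2073600
3j²(2 8 6; 0 0 0) = Δ·Π!·Σ² = 28/1105  (sign +1)
sum: t=4:+1/12441600 = 1/12441600
3j²(2 8 6; -2 2 0) = Δ·Π!·Σ² = 3/442  (sign +1)
combine: 4πI² = 1105·28/1105·3/442 = 42/221
take √, sign +1: I = 0.12297691

0.122977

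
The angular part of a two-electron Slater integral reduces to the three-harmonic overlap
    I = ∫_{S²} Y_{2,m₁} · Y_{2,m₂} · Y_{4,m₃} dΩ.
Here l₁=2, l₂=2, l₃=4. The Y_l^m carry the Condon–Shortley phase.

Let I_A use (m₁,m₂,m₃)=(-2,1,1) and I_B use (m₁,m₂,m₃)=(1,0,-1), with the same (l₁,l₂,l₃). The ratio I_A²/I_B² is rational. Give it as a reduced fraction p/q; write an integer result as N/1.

1/6

l's match ⇒ only the (l;m) 3-j factors differ between A and B.
A: triangle coeff Δ(2,2,4) = 1/630; Σ_t [0,0]: t=0:+1/144 = 1/144; (3j)²=1/126 [(2 2 4; -2 1 1)], sign=-1
B: triangle coeff Δ(2,2,4) = 1/630; Σ_t [0,0]: t=0:+1/24 = 1/24; (3j)²=1/21 [(2 2 4; 1 0 -1)], sign=-1
I_A²/I_B² = (1/126)/(1/21) = 1/6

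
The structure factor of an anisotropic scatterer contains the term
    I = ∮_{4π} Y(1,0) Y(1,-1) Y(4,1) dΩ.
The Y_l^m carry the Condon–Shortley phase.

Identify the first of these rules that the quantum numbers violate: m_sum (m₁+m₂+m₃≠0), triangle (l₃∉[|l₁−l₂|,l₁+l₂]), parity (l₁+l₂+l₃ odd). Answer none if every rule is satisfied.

azimuthal sum: 0 − 1 + 1 = 0  ✓
0 ≤ 4 ≤ 2 (triangle on l)  ✗
L = 1 + 1 + 4 = 6 (even)

triangle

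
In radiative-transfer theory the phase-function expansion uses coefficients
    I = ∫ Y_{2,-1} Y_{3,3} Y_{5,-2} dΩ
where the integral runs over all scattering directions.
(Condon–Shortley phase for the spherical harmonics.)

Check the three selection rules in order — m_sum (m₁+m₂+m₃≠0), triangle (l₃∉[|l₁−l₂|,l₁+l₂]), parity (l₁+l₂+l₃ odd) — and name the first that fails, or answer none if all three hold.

Σmᵢ = 0  ✓
l₃∈[|l₁−l₂|,l₁+l₂]=[1,5], have l₃=5  ✓
Σlᵢ = 10 ⇒ even  ✓

none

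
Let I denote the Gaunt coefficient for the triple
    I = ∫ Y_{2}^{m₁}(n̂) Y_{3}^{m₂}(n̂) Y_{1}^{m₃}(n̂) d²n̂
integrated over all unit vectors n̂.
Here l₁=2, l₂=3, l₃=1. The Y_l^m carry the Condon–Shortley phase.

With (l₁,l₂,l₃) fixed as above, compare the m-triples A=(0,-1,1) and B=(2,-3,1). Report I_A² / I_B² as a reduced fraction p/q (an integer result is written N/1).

l's match ⇒ only the (l;m) 3-j factors differ between A and B.
A: triangle coeff Δ(2,3,1) = 1/105; Σ_t [2,2]: t=2:+1/8 = 1/8; (3j)²=2/35 [(2 3 1; 0 -1 1)], sign=+1
B: triangle coeff Δ(2,3,1) = 1/105; Σ_t [0,0]: t=0:+1/48 = 1/48; (3j)²=1/7 [(2 3 1; 2 -3 1)], sign=+1
I_A²/I_B² = (2/35)/(1/7) = 2/5

2/5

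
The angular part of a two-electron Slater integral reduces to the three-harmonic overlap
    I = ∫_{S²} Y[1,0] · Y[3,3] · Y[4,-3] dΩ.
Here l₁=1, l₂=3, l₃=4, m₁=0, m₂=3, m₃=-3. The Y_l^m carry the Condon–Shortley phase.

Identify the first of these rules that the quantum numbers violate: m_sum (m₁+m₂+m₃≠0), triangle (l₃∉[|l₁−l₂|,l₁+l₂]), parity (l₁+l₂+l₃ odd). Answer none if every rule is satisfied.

none

m₁+m₂+m₃ = 0 + 3 − 3 = 0  ✓
triangle: |1−3|=2 ≤ l₃=4 ≤ 1+3=4  ✓
parity: l₁+l₂+l₃ = 8 is even  ✓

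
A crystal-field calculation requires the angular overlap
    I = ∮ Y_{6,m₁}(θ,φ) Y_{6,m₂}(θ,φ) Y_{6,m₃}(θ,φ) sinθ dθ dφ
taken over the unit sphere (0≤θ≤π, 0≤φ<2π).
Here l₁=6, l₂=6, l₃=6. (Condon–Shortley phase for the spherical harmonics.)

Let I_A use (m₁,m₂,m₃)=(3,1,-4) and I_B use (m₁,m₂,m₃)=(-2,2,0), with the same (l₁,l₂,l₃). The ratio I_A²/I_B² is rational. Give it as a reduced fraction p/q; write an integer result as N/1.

l's match ⇒ only the (l;m) 3-j factors differ between A and B.
A: triangle coeff Δ(6,6,6) = 1/325909584; Σ_t [1,3]: t=1:−1/4147200 t=2:+1/691200 t=3:−1/1244160 = 1/2488320; (3j)²=875/184756 [(6 6 6; 3 1 -4)], sign=+1
B: triangle coeff Δ(6,6,6) = 1/325909584; Σ_t [2,6]: t=2:+1/24883200 t=3:−1/518400 t=4:+1/110592 t=5:−1/155520 t=6:+1/1658880 = 11/8294400; (3j)²=11/4199 [(6 6 6; -2 2 0)], sign=+1
I_A²/I_B² = (875/184756)/(11/4199) = 875/484

875/484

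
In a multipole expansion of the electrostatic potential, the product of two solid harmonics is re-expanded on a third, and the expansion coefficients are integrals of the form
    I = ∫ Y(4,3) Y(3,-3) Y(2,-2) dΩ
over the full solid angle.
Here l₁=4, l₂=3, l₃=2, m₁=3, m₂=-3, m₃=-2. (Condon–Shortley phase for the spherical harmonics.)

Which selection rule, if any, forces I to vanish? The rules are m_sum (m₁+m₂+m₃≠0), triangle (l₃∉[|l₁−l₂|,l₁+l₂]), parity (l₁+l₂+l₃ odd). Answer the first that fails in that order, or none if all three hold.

m₁+m₂+m₃ = 3 − 3 − 2 = -2  ✗
triangle: |4−3|=1 ≤ l₃=2 ≤ 4+3=7
parity: l₁+l₂+l₃ = 9 is odd

m_sum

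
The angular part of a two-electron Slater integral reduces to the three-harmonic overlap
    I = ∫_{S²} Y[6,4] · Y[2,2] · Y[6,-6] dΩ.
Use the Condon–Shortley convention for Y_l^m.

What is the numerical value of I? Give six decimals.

Rules hold: Σm=0, L=14 even, 4≤6≤8.
N = 13·5·13 = 845
Δ = 2!·10!·2!/15! = 1/90090
Racah Σ t=0..2: t=0:+1/69120 t=1:−1/14400 t=2:+1/69120 = -7/172800
⇒ 3j(6 2 6; 0 0 0)² = 14/715, sgn -1
Racah Σ t=2..2: t=2:+1/14515200 = 1/14515200
⇒ 3j(6 2 6; 4 2 -6)² = 2/455, sgn +1
4πI² = N·(3j₀)²·(3jₘ)² = 4/55
I = -1·√(0.0727273/4π) = -0.07607531

-0.076075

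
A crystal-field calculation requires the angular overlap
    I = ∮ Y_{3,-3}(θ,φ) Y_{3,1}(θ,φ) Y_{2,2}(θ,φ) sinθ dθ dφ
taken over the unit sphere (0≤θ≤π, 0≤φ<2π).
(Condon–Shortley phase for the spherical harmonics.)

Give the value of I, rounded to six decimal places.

m-sum 0 ✓  L=8 even ✓  0≤2≤6 ✓
Π(2lᵢ+1) = 7×7×5 = 245
triangle coeff Δ(3,3,2) = 1/3780
Σ_t [1,3]: t=1:−1/24 t=2:+1/4 t=3:−1/24 = 1/6
(3j)²=4/105 [(3 3 2; 0 0 0)], sign=+1
Σ_t [4,4]: t=4:+1/96 = 1/96
(3j)²=1/42 [(3 3 2; -3 1 2)], sign=+1
⇒ 4πI² = 2/9
I = (+1)√(2/9/(4π)) = 0.13298076

0.132981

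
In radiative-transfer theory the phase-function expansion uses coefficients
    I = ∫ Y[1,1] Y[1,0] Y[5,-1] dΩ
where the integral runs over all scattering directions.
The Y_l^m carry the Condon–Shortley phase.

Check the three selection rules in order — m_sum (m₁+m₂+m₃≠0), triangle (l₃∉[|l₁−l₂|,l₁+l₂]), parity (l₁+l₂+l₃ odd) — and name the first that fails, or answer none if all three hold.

triangle

Σmᵢ = 0  ✓
l₃∈[|l₁−l₂|,l₁+l₂]=[0,2], have l₃=5  ✗
Σlᵢ = 7 ⇒ odd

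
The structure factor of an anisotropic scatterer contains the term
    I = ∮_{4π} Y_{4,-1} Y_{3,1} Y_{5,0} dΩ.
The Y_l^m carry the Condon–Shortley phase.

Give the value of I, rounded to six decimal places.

Rules hold: Σm=0, L=12 even, 1≤5≤7.
N = 9·7·11 = 693
Δ = 2!·6!·4!/13! = 1/180180
Racah Σ t=0..2: t=0:+1/576 t=1:−1/144 t=2:+1/576 = -1/288
⇒ 3j(4 3 5; 0 0 0)² = 20/1001, sgn +1
Racah Σ t=0..2: t=0:+1/5760 t=1:−1/288 t=2:+1/288 = 1/5760
⇒ 3j(4 3 5; -1 1 0)² = 1/12012, sgn -1
4πI² = N·(3j₀)²·(3jₘ)² = 15/13013
I = -1·√(0.00115269/4π) = -0.00957750

-0.009577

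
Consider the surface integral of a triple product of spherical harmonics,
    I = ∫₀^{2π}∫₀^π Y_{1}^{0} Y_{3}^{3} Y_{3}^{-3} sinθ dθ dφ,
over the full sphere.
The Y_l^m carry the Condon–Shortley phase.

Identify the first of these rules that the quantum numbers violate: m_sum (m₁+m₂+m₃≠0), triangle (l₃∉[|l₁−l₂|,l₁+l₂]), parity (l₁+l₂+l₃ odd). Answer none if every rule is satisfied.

m₁+m₂+m₃ = 0 + 3 − 3 = 0  ✓
triangle: |1−3|=2 ≤ l₃=3 ≤ 1+3=4  ✓
parity: l₁+l₂+l₃ = 7 is odd  ✗

parity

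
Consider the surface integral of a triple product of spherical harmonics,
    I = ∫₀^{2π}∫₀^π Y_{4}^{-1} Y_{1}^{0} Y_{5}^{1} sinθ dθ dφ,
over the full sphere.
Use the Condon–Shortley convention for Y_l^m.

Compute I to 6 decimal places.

-0.240571

m-sum 0 ✓  L=10 even ✓  3≤5≤5 ✓
Π(2lᵢ+1) = 9×3×11 = 297
triangle coeff Δ(4,1,5) = 1/495
Σ_t [0,0]: t=0:+1/576 = 1/576
(3j)²=5/99 [(4 1 5; 0 0 0)], sign=-1
Σ_t [0,0]: t=0:+1/720 = 1/720
(3j)²=8/165 [(4 1 5; -1 0 1)], sign=+1
⇒ 4πI² = 8/11
I = (-1)√(8/11/(4π)) = -0.24057125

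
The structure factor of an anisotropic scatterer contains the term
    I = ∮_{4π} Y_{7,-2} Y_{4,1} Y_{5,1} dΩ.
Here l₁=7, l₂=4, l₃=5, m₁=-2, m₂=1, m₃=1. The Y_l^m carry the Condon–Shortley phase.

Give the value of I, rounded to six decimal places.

0.139430

Rules hold: Σm=0, L=16 even, 3≤5≤11.
N = 15·9·11 = 1485
Δ = 6!·8!·2!/17! = 1/6126120
Racah Σ t=2..4: t=2:+1/69120 t=3:−1/20736 t=4:+1/69120 = -1/51840
⇒ 3j(7 4 5; 0 0 0)² = 280/21879, sgn +1
Racah Σ t=3..5: t=3:−1/103680 t=4:+1/34560 t=5:−1/138240 = 1/82944
⇒ 3j(7 4 5; -2 1 1)² = 125/9724, sgn +1
4πI² = N·(3j₀)²·(3jₘ)² = 131250/537251
I = +1·√(0.244299/4π) = 0.13942996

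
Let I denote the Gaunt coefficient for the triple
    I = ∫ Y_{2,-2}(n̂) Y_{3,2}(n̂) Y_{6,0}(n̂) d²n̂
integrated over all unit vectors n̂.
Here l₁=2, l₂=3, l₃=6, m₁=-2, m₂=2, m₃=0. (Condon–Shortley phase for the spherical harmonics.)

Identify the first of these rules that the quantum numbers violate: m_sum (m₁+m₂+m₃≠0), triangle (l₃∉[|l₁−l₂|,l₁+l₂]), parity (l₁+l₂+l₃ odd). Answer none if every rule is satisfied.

azimuthal sum: -2 + 2 + 0 = 0  ✓
1 ≤ 6 ≤ 5 (triangle on l)  ✗
L = 2 + 3 + 6 = 11 (odd)

triangle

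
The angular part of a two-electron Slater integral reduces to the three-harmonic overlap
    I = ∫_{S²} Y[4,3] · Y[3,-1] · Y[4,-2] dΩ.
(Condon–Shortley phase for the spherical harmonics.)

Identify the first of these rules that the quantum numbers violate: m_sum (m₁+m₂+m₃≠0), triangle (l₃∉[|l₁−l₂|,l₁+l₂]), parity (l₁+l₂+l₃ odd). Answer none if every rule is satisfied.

parity

m₁+m₂+m₃ = 3 − 1 − 2 = 0  ✓
triangle: |4−3|=1 ≤ l₃=4 ≤ 4+3=7  ✓
parity: l₁+l₂+l₃ = 11 is odd  ✗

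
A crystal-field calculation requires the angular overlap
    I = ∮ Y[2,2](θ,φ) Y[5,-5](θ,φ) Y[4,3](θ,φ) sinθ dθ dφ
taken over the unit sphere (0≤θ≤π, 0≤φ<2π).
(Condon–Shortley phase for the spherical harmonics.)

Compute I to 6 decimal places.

0.000000

Σlᵢ=11 odd — θ-integrand is odd under cosθ→−cosθ; I=0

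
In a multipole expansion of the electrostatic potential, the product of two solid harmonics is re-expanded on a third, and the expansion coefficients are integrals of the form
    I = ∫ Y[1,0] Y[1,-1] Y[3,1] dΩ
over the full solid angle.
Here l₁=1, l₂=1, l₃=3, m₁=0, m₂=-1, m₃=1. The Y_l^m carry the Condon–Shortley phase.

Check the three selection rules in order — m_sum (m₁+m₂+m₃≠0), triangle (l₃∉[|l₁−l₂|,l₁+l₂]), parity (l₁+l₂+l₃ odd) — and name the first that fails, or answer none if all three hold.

triangle

Σmᵢ = 0  ✓
l₃∈[|l₁−l₂|,l₁+l₂]=[0,2], have l₃=3  ✗
Σlᵢ = 5 ⇒ odd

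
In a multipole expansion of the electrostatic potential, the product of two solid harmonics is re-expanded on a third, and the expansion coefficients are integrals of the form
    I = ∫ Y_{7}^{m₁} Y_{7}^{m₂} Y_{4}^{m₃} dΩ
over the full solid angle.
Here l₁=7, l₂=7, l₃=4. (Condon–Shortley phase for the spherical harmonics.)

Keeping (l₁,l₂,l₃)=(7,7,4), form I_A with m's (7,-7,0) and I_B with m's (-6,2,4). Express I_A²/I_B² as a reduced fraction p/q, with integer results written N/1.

1001/250

l's match ⇒ only the (l;m) 3-j factors differ between A and B.
A: triangle coeff Δ(7,7,4) = 1/58198140; Σ_t [0,0]: t=0:+1/2090188800 = 1/2090188800; (3j)²=1001/58140 [(7 7 4; 7 -7 0)], sign=+1
B: triangle coeff Δ(7,7,4) = 1/58198140; Σ_t [9,9]: t=9:−1/209018880 = -1/209018880; (3j)²=25/5814 [(7 7 4; -6 2 4)], sign=-1
I_A²/I_B² = (1001/58140)/(25/5814) = 1001/250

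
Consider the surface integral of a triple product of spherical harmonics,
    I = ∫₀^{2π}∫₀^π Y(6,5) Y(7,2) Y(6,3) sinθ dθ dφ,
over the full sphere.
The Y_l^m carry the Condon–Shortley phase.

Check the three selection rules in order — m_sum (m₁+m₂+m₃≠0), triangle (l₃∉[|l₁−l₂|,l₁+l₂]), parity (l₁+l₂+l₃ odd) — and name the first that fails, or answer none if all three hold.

azimuthal sum: 5 + 2 + 3 = 10  ✗
1 ≤ 6 ≤ 13 (triangle on l)
L = 6 + 7 + 6 = 19 (odd)

m_sum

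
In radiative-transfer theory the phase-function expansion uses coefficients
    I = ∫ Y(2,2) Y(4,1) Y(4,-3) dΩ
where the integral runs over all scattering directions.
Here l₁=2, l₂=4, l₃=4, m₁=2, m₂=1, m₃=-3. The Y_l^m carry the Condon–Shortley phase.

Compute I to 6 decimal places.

0.159270

Rules hold: Σm=0, L=10 even, 2≤4≤6.
N = 5·9·9 = 405
Δ = 2!·2!·6!/11! = 1/13860
Racah Σ t=0..2: t=0:+1/192 t=1:−1/36 t=2:+1/192 = -5/288
⇒ 3j(2 4 4; 0 0 0)² = 20/693, sgn -1
Racah Σ t=0..0: t=0:+1/480 = 1/480
⇒ 3j(2 4 4; 2 1 -3)² = 3/110, sgn -1
4πI² = N·(3j₀)²·(3jₘ)² = 270/847
I = +1·√(0.318772/4π) = 0.15927046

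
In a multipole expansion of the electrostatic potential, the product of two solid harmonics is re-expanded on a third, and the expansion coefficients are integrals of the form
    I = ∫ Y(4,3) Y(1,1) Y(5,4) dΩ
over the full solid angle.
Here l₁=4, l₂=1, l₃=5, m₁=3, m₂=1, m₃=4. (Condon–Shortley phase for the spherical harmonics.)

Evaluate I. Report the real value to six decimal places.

0.000000

3 + 1 + 4 = 8 ≠ 0: azimuthal integral kills it; I = 0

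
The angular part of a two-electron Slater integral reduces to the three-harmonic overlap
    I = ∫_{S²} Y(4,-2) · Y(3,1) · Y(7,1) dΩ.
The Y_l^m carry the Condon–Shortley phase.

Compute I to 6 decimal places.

Checks pass: Σm=0; 14 even; l₃=7∈[1,7].
(2·4+1)(2·3+1)(2·7+1) = 945
Δ: 0! 8! 6! / 15! → 1/45045
sum: t=0:+1/20736 = 1/20736
3j²(4 3 7; 0 0 0) = Δ·Π!·Σ² = 35/1287  (sign -1)
sum: t=0:+1/69120 = 1/69120
3j²(4 3 7; -2 1 1) = Δ·Π!·Σ² = 4/429  (sign +1)
combine: 4πI² = 945·35/1287·4/429 = 4900/20449
take √, sign -1: I = -0.13808836

-0.138088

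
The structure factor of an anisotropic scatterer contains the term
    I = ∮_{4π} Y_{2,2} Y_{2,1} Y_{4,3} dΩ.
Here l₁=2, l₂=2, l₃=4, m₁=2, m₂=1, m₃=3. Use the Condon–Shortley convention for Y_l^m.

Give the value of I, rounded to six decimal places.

0.000000

m-sum = 2 + 1 + 3 = 6 ≠ 0 ⇒ I = 0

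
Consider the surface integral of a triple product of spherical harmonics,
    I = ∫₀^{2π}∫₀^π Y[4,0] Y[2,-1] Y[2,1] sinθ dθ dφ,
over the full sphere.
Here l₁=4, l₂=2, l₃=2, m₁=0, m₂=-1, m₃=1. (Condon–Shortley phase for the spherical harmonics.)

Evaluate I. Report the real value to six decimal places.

0.161197

m-sum 0 ✓  L=8 even ✓  2≤2≤6 ✓
Π(2lᵢ+1) = 9×5×5 = 225
triangle coeff Δ(4,2,2) = 1/630
Σ_t [2,2]: t=2:+1/16 = 1/16
(3j)²=2/35 [(4 2 2; 0 0 0)], sign=+1
Σ_t [1,1]: t=1:−1/36 = -1/36
(3j)²=8/315 [(4 2 2; 0 -1 1)], sign=+1
⇒ 4πI² = 16/49
I = (+1)√(16/49/(4π)) = 0.16119702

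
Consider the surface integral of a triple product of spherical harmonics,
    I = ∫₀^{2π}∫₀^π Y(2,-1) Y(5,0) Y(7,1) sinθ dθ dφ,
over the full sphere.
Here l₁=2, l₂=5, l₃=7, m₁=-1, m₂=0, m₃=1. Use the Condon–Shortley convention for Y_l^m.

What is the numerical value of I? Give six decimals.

-0.207724

Rules hold: Σm=0, L=14 even, 3≤7≤7.
N = 5·11·15 = 825
Δ = 0!·4!·10!/15! = 1/15015
Racah Σ t=0..0: t=0:+1/57600 = 1/57600
⇒ 3j(2 5 7; 0 0 0)² = 21/715, sgn -1
Racah Σ t=0..0: t=0:+1/86400 = 1/86400
⇒ 3j(2 5 7; -1 0 1)² = 16/715, sgn +1
4πI² = N·(3j₀)²·(3jₘ)² = 1008/1859
I = -1·√(0.542227/4π) = -0.20772350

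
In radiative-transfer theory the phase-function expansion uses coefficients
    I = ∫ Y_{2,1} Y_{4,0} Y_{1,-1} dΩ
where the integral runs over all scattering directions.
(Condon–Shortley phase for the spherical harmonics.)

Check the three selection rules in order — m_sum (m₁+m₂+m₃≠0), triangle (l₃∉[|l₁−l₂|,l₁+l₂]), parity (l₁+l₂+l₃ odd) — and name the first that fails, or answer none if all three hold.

triangle

Σmᵢ = 0  ✓
l₃∈[|l₁−l₂|,l₁+l₂]=[2,6], have l₃=1  ✗
Σlᵢ = 7 ⇒ odd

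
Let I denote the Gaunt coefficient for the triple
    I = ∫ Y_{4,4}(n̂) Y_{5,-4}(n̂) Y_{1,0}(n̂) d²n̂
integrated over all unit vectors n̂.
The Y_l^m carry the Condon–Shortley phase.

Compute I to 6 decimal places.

Rules hold: Σm=0, L=10 even, 1≤1≤9.
N = 9·11·3 = 297
Δ = 8!·0!·2!/11! = 1/495
Racah Σ t=4..4: t=4:+1/576 = 1/576
⇒ 3j(4 5 1; 0 0 0)² = 5/99, sgn -1
Racah Σ t=0..0: t=0:+1/40320 = 1/40320
⇒ 3j(4 5 1; 4 -4 0)² = 1/55, sgn -1
4πI² = N·(3j₀)²·(3jₘ)² = 3/11
I = +1·√(0.272727/4π) = 0.14731920

0.147319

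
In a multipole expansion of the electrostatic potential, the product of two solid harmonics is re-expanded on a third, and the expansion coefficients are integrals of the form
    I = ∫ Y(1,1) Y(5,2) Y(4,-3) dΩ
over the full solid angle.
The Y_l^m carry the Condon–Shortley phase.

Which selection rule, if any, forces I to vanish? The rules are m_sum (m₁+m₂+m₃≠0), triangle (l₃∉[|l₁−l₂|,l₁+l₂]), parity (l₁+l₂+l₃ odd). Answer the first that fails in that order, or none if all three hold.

none

Σmᵢ = 0  ✓
l₃∈[|l₁−l₂|,l₁+l₂]=[4,6], have l₃=4  ✓
Σlᵢ = 10 ⇒ even  ✓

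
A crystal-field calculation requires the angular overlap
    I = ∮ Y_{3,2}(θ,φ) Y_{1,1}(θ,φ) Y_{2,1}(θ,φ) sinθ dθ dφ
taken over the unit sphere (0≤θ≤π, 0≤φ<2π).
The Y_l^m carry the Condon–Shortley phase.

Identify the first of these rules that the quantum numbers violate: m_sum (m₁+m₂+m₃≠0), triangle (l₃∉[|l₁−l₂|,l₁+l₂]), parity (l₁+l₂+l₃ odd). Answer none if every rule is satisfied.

m_sum

azimuthal sum: 2 + 1 + 1 = 4  ✗
2 ≤ 2 ≤ 4 (triangle on l)
L = 3 + 1 + 2 = 6 (even)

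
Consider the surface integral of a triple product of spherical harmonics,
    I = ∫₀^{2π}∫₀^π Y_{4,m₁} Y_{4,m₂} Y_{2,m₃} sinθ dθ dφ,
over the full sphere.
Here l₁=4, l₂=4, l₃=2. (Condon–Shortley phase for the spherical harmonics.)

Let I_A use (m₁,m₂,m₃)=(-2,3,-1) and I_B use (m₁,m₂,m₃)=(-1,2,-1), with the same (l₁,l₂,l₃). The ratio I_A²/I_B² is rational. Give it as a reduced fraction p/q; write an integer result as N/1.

Shared (l₁,l₂,l₃)=(4,4,2): N and (l;000)² cancel in I_A²/I_B².
A: Δ = 6!·2!·2!/11! = 1/13860; Racah Σ t=5..6: t=5:−1/240 t=6:+1/1440 = -1/288; ⇒ 3j(4 4 2; -2 3 -1)² = 5/132, sgn +1
B: Δ = 6!·2!·2!/11! = 1/13860; Racah Σ t=4..5: t=4:+1/96 t=5:−1/240 = 1/160; ⇒ 3j(4 4 2; -1 2 -1)² = 27/1540, sgn -1
I_A²/I_B² = (5/132)/(27/1540) = 175/81

175/81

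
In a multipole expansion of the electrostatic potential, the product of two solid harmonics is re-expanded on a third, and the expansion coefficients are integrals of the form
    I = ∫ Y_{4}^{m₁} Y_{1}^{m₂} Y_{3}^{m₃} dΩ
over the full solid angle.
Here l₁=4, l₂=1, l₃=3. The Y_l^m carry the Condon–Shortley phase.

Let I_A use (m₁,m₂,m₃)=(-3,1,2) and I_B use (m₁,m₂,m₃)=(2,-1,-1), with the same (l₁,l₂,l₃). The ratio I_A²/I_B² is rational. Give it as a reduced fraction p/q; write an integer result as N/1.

Shared (l₁,l₂,l₃)=(4,1,3): N and (l;000)² cancel in I_A²/I_B².
A: Δ = 2!·6!·0!/9! = 1/252; Racah Σ t=2..2: t=2:+1/240 = 1/240; ⇒ 3j(4 1 3; -3 1 2)² = 1/12, sgn -1
B: Δ = 2!·6!·0!/9! = 1/252; Racah Σ t=0..0: t=0:+1/96 = 1/96; ⇒ 3j(4 1 3; 2 -1 -1)² = 5/84, sgn +1
I_A²/I_B² = (1/12)/(5/84) = 7/5

7/5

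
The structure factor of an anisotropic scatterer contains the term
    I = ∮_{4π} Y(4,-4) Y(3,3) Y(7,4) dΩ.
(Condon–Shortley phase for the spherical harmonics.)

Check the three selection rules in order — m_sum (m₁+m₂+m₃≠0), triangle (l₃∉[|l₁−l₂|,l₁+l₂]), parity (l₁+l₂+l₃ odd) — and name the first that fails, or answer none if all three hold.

azimuthal sum: -4 + 3 + 4 = 3  ✗
1 ≤ 7 ≤ 7 (triangle on l)
L = 4 + 3 + 7 = 14 (even)

m_sum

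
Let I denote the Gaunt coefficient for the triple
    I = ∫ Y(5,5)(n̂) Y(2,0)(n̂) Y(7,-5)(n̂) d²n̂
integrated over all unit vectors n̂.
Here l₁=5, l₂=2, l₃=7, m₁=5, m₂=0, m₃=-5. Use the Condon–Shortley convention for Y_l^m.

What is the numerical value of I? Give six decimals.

-0.092064

m-sum 0 ✓  L=14 even ✓  3≤7≤7 ✓
Π(2lᵢ+1) = 11×5×15 = 825
triangle coeff Δ(5,2,7) = 1/15015
Σ_t [0,0]: t=0:+1/57600 = 1/57600
(3j)²=21/715 [(5 2 7; 0 0 0)], sign=-1
Σ_t [0,0]: t=0:+1/14515200 = 1/14515200
(3j)²=2/455 [(5 2 7; 5 0 -5)], sign=+1
⇒ 4πI² = 18/169
I = (-1)√(18/169/(4π)) = -0.09206360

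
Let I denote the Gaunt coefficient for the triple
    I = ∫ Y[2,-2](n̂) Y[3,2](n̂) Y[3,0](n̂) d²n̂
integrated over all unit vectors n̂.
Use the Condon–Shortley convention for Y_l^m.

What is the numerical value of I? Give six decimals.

Checks pass: Σm=0; 8 even; l₃=3∈[1,5].
(2·2+1)(2·3+1)(2·3+1) = 245
Δ: 2! 2! 4! / 9! → 1/3780
sum: t=0:+1/24 t=1:−1/4 t=2:+1/24 = -1/6
3j²(2 3 3; 0 0 0) = Δ·Π!·Σ² = 4/105  (sign +1)
sum: t=2:+1/24 = 1/24
3j²(2 3 3; -2 2 0) = Δ·Π!·Σ² = 1/21  (sign -1)
combine: 4πI² = 245·4/105·1/21 = 4/9
take √, sign -1: I = -0.18806319

-0.188063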